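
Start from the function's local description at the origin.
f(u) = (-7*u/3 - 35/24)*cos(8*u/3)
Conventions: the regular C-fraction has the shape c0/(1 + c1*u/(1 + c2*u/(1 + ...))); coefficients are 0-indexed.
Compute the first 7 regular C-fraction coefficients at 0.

Taylor coefficients (expand at 0): a_0 = -35/24, a_1 = -7/3, a_2 = 140/27, a_3 = 224/27, a_4 = -2240/729, a_5 = -3584/729, a_6 = 14336/19683.
c0 = a_0 = -35/24. Peel one level at a time: if S = 1 + c*u/S' with S'(0) = 1, then c is the u-coefficient of S and S' = c*u/(S - 1).
S_1 = c0/f = 1 + (-8/5)*u + (1376/225)*u^2 + ...; c1 = -8/5.
S_2 = c1*u/(S_1 - 1) = 1 + (172/45)*u + (688/81)*u^2 + ...; c2 = 172/45.
S_3 = c2*u/(S_2 - 1) = 1 + (-20/9)*u + (-2000/1161)*u^2 + ...; c3 = -20/9.
S_4 = c3*u/(S_3 - 1) = 1 + (-100/129)*u + (-10640/16641)*u^2 + ...; c4 = -100/129.
S_5 = c4*u/(S_4 - 1) = 1 + (-532/645)*u + (13456/9675)*u^2 + ...; c5 = -532/645.
S_6 = c5*u/(S_5 - 1) = 1 + (3364/1995)*u + ...; c6 = 3364/1995.

The regular C-fraction coefficients are [-35/24, -8/5, 172/45, -20/9, -100/129, -532/645, 3364/1995].


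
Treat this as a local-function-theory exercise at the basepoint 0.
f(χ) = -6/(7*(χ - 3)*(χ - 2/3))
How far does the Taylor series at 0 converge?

The radius of convergence is 2/3.

Denominator factor (χ - 2/3): pole of order 1 at 2/3, modulus 2/3.
Denominator factor (χ - 3): pole of order 1 at 3, modulus 3.
The radius of convergence is the smallest modulus among the singular points: 2/3.


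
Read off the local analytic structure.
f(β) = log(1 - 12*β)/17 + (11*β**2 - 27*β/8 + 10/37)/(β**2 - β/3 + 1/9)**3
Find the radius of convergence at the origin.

Denominator factor (β**2 - β/3 + 1/9)^3: discriminant -1/3, complex-conjugate roots (1/6) + ((1/6)*sqrt(3))*i and (1/6) - ((1/6)*sqrt(3))*i; poles of order 3, moduli 1/3 and 1/3.
Branch term (1/17)*log(1 - β/(1/12)): its argument vanishes at β = 1/12, a logarithmic branch point, modulus 1/12.
The radius of convergence is the smallest modulus among the singular points: 1/12.

The radius of convergence is 1/12.


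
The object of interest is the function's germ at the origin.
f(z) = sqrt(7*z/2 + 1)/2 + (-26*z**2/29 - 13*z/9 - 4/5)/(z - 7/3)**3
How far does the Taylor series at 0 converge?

Denominator factor (z - 7/3)^3: pole of order 3 at 7/3, modulus 7/3.
Branch term (1/2)*sqrt(1 - z/(-2/7)): its argument vanishes at z = -2/7, a square-root branch point, modulus 2/7.
The radius of convergence is the smallest modulus among the singular points: 2/7.

The radius of convergence is 2/7.


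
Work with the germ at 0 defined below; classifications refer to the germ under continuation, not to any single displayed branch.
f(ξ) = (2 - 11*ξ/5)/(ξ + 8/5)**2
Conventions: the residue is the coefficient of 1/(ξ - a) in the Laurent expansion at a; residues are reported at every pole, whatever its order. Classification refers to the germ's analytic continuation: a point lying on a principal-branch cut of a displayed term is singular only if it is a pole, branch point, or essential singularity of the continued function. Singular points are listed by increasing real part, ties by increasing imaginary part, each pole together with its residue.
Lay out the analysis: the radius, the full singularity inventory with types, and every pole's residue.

Radius of convergence at 0: 8/5.
At -8/5: a pole of order 2; residue -11/5.

Denominator factor (ξ + 8/5)^2: pole of order 2 at -8/5, modulus 8/5.
The radius of convergence is the smallest modulus among the singular points: 8/5.
At the order-2 pole -8/5 set g(ξ) = (ξ - (-8/5))^2*f(ξ) = 2 - 11*ξ/5.
Order-2 pole: residue = g'(a); g'(-8/5) = -11/5, so the residue is -11/5.


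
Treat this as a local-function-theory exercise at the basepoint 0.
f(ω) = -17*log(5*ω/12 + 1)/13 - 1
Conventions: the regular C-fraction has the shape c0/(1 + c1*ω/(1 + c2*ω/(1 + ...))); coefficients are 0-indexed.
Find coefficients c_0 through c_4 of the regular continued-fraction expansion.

Taylor coefficients (expand at 0): a_0 = -1, a_1 = -85/156, a_2 = 425/3744, a_3 = -2125/67392, a_4 = 10625/1078272.
c0 = a_0 = -1. Peel one level at a time: if S = 1 + c*ω/S' with S'(0) = 1, then c is the ω-coefficient of S and S' = c*ω/(S - 1).
S_1 = c0/f = 1 + (-85/156)*ω + (19975/48672)*ω^2 + ...; c1 = -85/156.
S_2 = c1*ω/(S_1 - 1) = 1 + (235/312)*ω + (-25/1728)*ω^2 + ...; c2 = 235/312.
S_3 = c2*ω/(S_2 - 1) = 1 + (65/3384)*ω + (-650/178929)*ω^2 + ...; c3 = 65/3384.
S_4 = c3*ω/(S_3 - 1) = 1 + (80/423)*ω + ...; c4 = 80/423.

The regular C-fraction coefficients are [-1, -85/156, 235/312, 65/3384, 80/423].


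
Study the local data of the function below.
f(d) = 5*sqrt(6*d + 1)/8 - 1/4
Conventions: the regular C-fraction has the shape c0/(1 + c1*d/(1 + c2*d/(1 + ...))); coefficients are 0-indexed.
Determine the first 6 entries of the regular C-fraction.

The regular C-fraction coefficients are [3/8, -5, 13/2, 9/26, 69/26, 39/46].

Taylor coefficients (expand at 0): a_0 = 3/8, a_1 = 15/8, a_2 = -45/16, a_3 = 135/16, a_4 = -2025/64, a_5 = 8505/64.
c0 = a_0 = 3/8. Peel one level at a time: if S = 1 + c*d/S' with S'(0) = 1, then c is the d-coefficient of S and S' = c*d/(S - 1).
S_1 = c0/f = 1 + (-5)*d + (65/2)*d^2 + ...; c1 = -5.
S_2 = c1*d/(S_1 - 1) = 1 + (13/2)*d + (-9/4)*d^2 + ...; c2 = 13/2.
S_3 = c2*d/(S_2 - 1) = 1 + (9/26)*d + (-621/676)*d^2 + ...; c3 = 9/26.
S_4 = c3*d/(S_3 - 1) = 1 + (69/26)*d + (-9/4)*d^2 + ...; c4 = 69/26.
S_5 = c4*d/(S_4 - 1) = 1 + (39/46)*d + ...; c5 = 39/46.


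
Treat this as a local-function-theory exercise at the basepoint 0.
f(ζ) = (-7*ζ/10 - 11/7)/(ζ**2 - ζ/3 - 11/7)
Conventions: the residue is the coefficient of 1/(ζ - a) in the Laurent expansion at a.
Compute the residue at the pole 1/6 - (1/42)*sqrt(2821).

The residue is -7/20 + (709/56420)*sqrt(2821).

The factor ζ**2 - ζ/3 - 11/7 splits as (ζ - a)(ζ - a') with a = 1/6 - (1/42)*sqrt(2821), a' = 1/6 + (1/42)*sqrt(2821). At the order-1 pole a set g(ζ) = (ζ - a)*f(ζ) = [-7*ζ/10 - 11/7] / (ζ - a').
Simple pole: residue = g(a) at a = 1/6 - (1/42)*sqrt(2821), which is -7/20 + (709/56420)*sqrt(2821).


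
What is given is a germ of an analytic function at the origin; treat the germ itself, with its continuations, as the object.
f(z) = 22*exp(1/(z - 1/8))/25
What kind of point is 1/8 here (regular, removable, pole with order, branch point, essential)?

The exponent 1/(z - (1/8)) has a pole at 1/8, so exp(1/(z - (1/8))) takes every nonzero value near it: an essential singularity (not a pole of any order).

The point is an essential singularity.


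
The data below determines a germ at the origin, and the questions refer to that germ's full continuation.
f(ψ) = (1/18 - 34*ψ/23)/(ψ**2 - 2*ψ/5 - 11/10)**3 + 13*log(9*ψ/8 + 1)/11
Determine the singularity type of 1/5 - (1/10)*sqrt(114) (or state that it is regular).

The point is a pole of order 3.

The denominator factor ψ**2 - 2*ψ/5 - 11/10 vanishes at 1/5 - (1/10)*sqrt(114) and appears to the power 3; the numerator there equals -497/2070 + (17/115)*sqrt(114), nonzero, and no other factor vanishes.
The branch terms are analytic at this point.
Hence a pole whose order is the multiplicity, 3.


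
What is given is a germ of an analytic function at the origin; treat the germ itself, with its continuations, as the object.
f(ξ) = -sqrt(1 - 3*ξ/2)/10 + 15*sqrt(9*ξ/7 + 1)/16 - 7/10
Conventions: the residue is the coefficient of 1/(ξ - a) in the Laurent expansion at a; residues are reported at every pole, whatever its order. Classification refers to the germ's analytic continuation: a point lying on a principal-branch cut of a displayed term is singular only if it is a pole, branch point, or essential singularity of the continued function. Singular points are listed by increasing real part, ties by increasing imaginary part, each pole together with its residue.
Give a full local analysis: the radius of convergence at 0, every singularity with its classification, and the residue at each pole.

Radius of convergence at 0: 2/3.
At -7/9: an algebraic (square-root) branch point.
At 2/3: an algebraic (square-root) branch point.

Branch term (15/16)*sqrt(1 - ξ/(-7/9)): its argument vanishes at ξ = -7/9, a square-root branch point, modulus 7/9.
Branch term (-1/10)*sqrt(1 - ξ/(2/3)): its argument vanishes at ξ = 2/3, a square-root branch point, modulus 2/3.
The radius of convergence is the smallest modulus among the singular points: 2/3.
List the singular points by increasing real part (a conjugate pair: the negative imaginary part first).


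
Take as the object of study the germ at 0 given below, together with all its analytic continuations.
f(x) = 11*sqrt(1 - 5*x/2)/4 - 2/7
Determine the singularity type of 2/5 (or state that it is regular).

The point is an algebraic (square-root) branch point.

The term (11/4)*sqrt(1 - x/(2/5)) has argument 1 - 2/5/(2/5) = 0 at 2/5: a square-root (algebraic, two-sheeted) branch point; the remaining terms are analytic or single-valued there.


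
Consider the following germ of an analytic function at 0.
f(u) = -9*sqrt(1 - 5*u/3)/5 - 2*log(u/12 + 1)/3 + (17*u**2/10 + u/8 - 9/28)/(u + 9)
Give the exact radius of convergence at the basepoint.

The radius of convergence is 3/5.

Denominator factor (u + 9): pole of order 1 at -9, modulus 9.
Branch term (-2/3)*log(1 - u/(-12)): its argument vanishes at u = -12, a logarithmic branch point, modulus 12.
Branch term (-9/5)*sqrt(1 - u/(3/5)): its argument vanishes at u = 3/5, a square-root branch point, modulus 3/5.
The radius of convergence is the smallest modulus among the singular points: 3/5.


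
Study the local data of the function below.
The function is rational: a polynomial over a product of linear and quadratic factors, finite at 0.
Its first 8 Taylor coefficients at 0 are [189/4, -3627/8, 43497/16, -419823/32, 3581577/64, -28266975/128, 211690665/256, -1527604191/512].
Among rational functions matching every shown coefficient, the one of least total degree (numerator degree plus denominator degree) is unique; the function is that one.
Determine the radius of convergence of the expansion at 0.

The radius of convergence is 1/3.

No rational of total degree below 6 reproduces all 8 coefficients; solving the [2/4] Pade equations on them gives f(τ) = (τ**2 - 25*τ/18 + 7/3)/((τ + 1/3)**2*(τ + 2/3)**2), whose expansion matches every shown term.
Denominator factor (τ + 1/3)^2: pole of order 2 at -1/3, modulus 1/3.
Denominator factor (τ + 2/3)^2: pole of order 2 at -2/3, modulus 2/3.
The radius of convergence is the smallest modulus among the singular points: 1/3.


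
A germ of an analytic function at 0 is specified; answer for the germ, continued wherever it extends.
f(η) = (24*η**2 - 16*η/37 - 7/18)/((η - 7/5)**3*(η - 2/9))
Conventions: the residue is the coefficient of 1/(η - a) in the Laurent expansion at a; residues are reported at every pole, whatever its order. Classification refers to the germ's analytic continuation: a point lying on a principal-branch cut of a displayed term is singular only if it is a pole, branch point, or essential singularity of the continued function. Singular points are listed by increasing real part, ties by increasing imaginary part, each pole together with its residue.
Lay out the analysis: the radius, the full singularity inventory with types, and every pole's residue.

Denominator factor (η - 7/5)^3: pole of order 3 at 7/5, modulus 7/5.
Denominator factor (η - 2/9): pole of order 1 at 2/9, modulus 2/9.
The radius of convergence is the smallest modulus among the singular points: 2/9.
At the order-1 pole 2/9 set g(η) = (η - (2/9))*f(η) = (24*η**2 - 16*η/37 - 7/18)/(η - 7/5)**3.
Simple pole: residue = g(a) at a = 2/9, which is -4721625/11016898.
At the order-3 pole 7/5 set g(η) = (η - (7/5))^3*f(η) = (24*η**2 - 16*η/37 - 7/18)/(η - 2/9).
Order-3 pole: residue = g''(a)/2; g''(7/5) = 4721625/5508449, so the residue is 4721625/11016898.
List the singular points by increasing real part (a conjugate pair: the negative imaginary part first).

Radius of convergence at 0: 2/9.
At 2/9: a pole of order 1; residue -4721625/11016898.
At 7/5: a pole of order 3; residue 4721625/11016898.


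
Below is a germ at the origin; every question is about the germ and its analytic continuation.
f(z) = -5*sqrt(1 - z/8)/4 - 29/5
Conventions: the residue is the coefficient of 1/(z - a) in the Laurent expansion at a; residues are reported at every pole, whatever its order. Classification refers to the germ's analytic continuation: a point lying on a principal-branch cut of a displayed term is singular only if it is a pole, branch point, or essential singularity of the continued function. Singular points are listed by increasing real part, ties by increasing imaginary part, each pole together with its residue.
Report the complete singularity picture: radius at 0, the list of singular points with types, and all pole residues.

Radius of convergence at 0: 8.
At 8: an algebraic (square-root) branch point.

Branch term (-5/4)*sqrt(1 - z/(8)): its argument vanishes at z = 8, a square-root branch point, modulus 8.
The radius of convergence is the smallest modulus among the singular points: 8.


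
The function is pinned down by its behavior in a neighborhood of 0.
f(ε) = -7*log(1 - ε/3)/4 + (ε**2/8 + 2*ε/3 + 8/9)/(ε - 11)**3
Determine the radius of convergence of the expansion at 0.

Denominator factor (ε - 11)^3: pole of order 3 at 11, modulus 11.
Branch term (-7/4)*log(1 - ε/(3)): its argument vanishes at ε = 3, a logarithmic branch point, modulus 3.
The radius of convergence is the smallest modulus among the singular points: 3.

The radius of convergence is 3.


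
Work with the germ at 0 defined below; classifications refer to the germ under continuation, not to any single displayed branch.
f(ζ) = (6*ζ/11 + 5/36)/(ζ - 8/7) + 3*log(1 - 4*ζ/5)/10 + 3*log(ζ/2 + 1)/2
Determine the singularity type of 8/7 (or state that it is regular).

The point is a pole of order 1.

The denominator factor ζ - 8/7 vanishes at 8/7 and appears to the power 1; the numerator there equals 2113/2772, nonzero, and no other factor vanishes.
The branch terms are analytic at this point.
Hence a pole whose order is the multiplicity, 1.


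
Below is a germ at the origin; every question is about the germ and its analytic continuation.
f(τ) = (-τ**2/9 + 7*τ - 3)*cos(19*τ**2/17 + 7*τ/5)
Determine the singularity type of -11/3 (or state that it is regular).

The point is a regular point.

There is no denominator, hence no pole anywhere.
The factor cos(19*τ**2/17 + 7*τ/5) is entire.
So the germ continues analytically to -11/3.


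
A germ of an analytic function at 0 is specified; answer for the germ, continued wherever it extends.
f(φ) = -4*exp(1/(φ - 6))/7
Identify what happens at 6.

The point is an essential singularity.

The exponent 1/(φ - (6)) has a pole at 6, so exp(1/(φ - (6))) takes every nonzero value near it: an essential singularity (not a pole of any order).


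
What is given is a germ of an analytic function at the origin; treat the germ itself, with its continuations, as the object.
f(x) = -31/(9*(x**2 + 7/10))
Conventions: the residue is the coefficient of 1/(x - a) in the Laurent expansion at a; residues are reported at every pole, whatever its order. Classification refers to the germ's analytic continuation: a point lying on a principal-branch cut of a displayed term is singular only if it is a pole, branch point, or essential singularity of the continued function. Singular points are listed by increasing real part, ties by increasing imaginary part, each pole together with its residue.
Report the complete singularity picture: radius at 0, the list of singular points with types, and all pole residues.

Radius of convergence at 0: (1/10)*sqrt(70).
At -((1/10)*sqrt(70))*i: a pole of order 1; residue -((31/126)*sqrt(70))*i.
At ((1/10)*sqrt(70))*i: a pole of order 1; residue ((31/126)*sqrt(70))*i.

Denominator factor (x**2 + 7/10): discriminant -14/5, complex-conjugate roots ((1/10)*sqrt(70))*i and -((1/10)*sqrt(70))*i; poles of order 1, moduli (1/10)*sqrt(70) and (1/10)*sqrt(70).
The radius of convergence is the smallest modulus among the singular points: (1/10)*sqrt(70).
The factor x**2 + 7/10 splits as (x - a)(x - a') with a = -((1/10)*sqrt(70))*i, a' = ((1/10)*sqrt(70))*i. At the order-1 pole a set g(x) = (x - a)*f(x) = [-31/9] / (x - a').
Simple pole: residue = g(a) at a = -((1/10)*sqrt(70))*i, which is -((31/126)*sqrt(70))*i.
The factor x**2 + 7/10 splits as (x - a)(x - a') with a = ((1/10)*sqrt(70))*i, a' = -((1/10)*sqrt(70))*i. At the order-1 pole a set g(x) = (x - a)*f(x) = [-31/9] / (x - a').
Simple pole: residue = g(a) at a = ((1/10)*sqrt(70))*i, which is ((31/126)*sqrt(70))*i.
List the singular points by increasing real part (a conjugate pair: the negative imaginary part first).


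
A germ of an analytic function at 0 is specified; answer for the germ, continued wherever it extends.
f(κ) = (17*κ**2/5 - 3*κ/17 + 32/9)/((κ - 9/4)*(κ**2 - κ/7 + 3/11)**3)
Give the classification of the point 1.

The point is a regular point.

Denominator factors: κ - 9/4 = -5/4 at κ = 1; κ**2 - κ/7 + 3/11 = 87/77 at κ = 1 — none vanishes.
So the germ continues analytically to 1.


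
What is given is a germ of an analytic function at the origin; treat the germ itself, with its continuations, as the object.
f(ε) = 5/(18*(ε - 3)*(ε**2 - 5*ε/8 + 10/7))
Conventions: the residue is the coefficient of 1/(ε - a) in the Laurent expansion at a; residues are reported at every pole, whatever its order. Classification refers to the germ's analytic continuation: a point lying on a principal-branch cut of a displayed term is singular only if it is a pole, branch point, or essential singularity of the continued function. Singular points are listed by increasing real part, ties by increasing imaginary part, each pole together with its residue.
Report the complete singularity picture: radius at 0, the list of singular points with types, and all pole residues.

Radius of convergence at 0: (1/7)*sqrt(70).
At (5/16) - ((3/112)*sqrt(1855))*i: a pole of order 1; residue (-70/4311) - ((602/685449)*sqrt(1855))*i.
At (5/16) + ((3/112)*sqrt(1855))*i: a pole of order 1; residue (-70/4311) + ((602/685449)*sqrt(1855))*i.
At 3: a pole of order 1; residue 140/4311.

Denominator factor (ε**2 - 5*ε/8 + 10/7): discriminant -2385/448, complex-conjugate roots (5/16) + ((3/112)*sqrt(1855))*i and (5/16) - ((3/112)*sqrt(1855))*i; poles of order 1, moduli (1/7)*sqrt(70) and (1/7)*sqrt(70).
Denominator factor (ε - 3): pole of order 1 at 3, modulus 3.
The radius of convergence is the smallest modulus among the singular points: (1/7)*sqrt(70).
The factor ε**2 - 5*ε/8 + 10/7 splits as (ε - a)(ε - a') with a = (5/16) - ((3/112)*sqrt(1855))*i, a' = (5/16) + ((3/112)*sqrt(1855))*i. At the order-1 pole a set g(ε) = (ε - a)*f(ε) = [5/(18*(ε - 3))] / (ε - a').
Simple pole: residue = g(a) at a = (5/16) - ((3/112)*sqrt(1855))*i, which is (-70/4311) - ((602/685449)*sqrt(1855))*i.
The factor ε**2 - 5*ε/8 + 10/7 splits as (ε - a)(ε - a') with a = (5/16) + ((3/112)*sqrt(1855))*i, a' = (5/16) - ((3/112)*sqrt(1855))*i. At the order-1 pole a set g(ε) = (ε - a)*f(ε) = [5/(18*(ε - 3))] / (ε - a').
Simple pole: residue = g(a) at a = (5/16) + ((3/112)*sqrt(1855))*i, which is (-70/4311) + ((602/685449)*sqrt(1855))*i.
At the order-1 pole 3 set g(ε) = (ε - (3))*f(ε) = 5/(18*(ε**2 - 5*ε/8 + 10/7)).
Simple pole: residue = g(a) at a = 3, which is 140/4311.
List the singular points by increasing real part (a conjugate pair: the negative imaginary part first).


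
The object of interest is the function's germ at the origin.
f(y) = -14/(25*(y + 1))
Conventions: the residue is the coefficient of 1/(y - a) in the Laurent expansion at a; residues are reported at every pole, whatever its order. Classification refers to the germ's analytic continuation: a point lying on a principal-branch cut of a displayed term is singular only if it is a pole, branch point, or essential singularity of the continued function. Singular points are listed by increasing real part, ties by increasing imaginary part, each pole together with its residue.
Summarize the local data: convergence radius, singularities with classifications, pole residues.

Radius of convergence at 0: 1.
At -1: a pole of order 1; residue -14/25.

Denominator factor (y + 1): pole of order 1 at -1, modulus 1.
The radius of convergence is the smallest modulus among the singular points: 1.
At the order-1 pole -1 set g(y) = (y - (-1))*f(y) = -14/25.
Simple pole: residue = g(a) at a = -1, which is -14/25.


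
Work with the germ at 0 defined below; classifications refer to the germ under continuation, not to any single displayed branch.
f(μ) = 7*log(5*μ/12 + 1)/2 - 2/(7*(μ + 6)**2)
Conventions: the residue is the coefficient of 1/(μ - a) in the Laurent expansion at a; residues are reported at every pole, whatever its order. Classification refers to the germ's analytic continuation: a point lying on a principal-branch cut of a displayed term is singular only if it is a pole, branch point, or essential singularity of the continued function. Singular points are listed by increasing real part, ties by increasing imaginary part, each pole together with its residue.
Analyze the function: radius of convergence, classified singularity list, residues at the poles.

Radius of convergence at 0: 12/5.
At -6: a pole of order 2; residue 0.
At -12/5: a logarithmic branch point.

Denominator factor (μ + 6)^2: pole of order 2 at -6, modulus 6.
Branch term (7/2)*log(1 - μ/(-12/5)): its argument vanishes at μ = -12/5, a logarithmic branch point, modulus 12/5.
The radius of convergence is the smallest modulus among the singular points: 12/5.
The branch term is analytic at -6 and contributes nothing to the residue; only the rational part matters.
At the order-2 pole -6 set g(μ) = (μ - (-6))^2*(rational part) = -2/7.
Order-2 pole: residue = g'(a); g'(-6) = 0, so the residue is 0.
List the singular points by increasing real part (a conjugate pair: the negative imaginary part first).


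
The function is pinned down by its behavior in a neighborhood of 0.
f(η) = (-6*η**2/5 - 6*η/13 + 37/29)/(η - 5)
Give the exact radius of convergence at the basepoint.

The radius of convergence is 5.

Denominator factor (η - 5): pole of order 1 at 5, modulus 5.
The radius of convergence is the smallest modulus among the singular points: 5.


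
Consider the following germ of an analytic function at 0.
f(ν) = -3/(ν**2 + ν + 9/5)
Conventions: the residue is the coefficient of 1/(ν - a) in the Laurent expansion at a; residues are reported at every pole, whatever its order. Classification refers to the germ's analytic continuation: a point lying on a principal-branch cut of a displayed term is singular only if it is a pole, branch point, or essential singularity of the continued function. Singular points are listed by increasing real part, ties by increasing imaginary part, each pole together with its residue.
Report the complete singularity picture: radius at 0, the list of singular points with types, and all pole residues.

Radius of convergence at 0: (3/5)*sqrt(5).
At (-1/2) - ((1/10)*sqrt(155))*i: a pole of order 1; residue -((3/31)*sqrt(155))*i.
At (-1/2) + ((1/10)*sqrt(155))*i: a pole of order 1; residue ((3/31)*sqrt(155))*i.

Denominator factor (ν**2 + ν + 9/5): discriminant -31/5, complex-conjugate roots (-1/2) + ((1/10)*sqrt(155))*i and (-1/2) - ((1/10)*sqrt(155))*i; poles of order 1, moduli (3/5)*sqrt(5) and (3/5)*sqrt(5).
The radius of convergence is the smallest modulus among the singular points: (3/5)*sqrt(5).
The factor ν**2 + ν + 9/5 splits as (ν - a)(ν - a') with a = (-1/2) - ((1/10)*sqrt(155))*i, a' = (-1/2) + ((1/10)*sqrt(155))*i. At the order-1 pole a set g(ν) = (ν - a)*f(ν) = [-3] / (ν - a').
Simple pole: residue = g(a) at a = (-1/2) - ((1/10)*sqrt(155))*i, which is -((3/31)*sqrt(155))*i.
The factor ν**2 + ν + 9/5 splits as (ν - a)(ν - a') with a = (-1/2) + ((1/10)*sqrt(155))*i, a' = (-1/2) - ((1/10)*sqrt(155))*i. At the order-1 pole a set g(ν) = (ν - a)*f(ν) = [-3] / (ν - a').
Simple pole: residue = g(a) at a = (-1/2) + ((1/10)*sqrt(155))*i, which is ((3/31)*sqrt(155))*i.
List the singular points by increasing real part (a conjugate pair: the negative imaginary part first).


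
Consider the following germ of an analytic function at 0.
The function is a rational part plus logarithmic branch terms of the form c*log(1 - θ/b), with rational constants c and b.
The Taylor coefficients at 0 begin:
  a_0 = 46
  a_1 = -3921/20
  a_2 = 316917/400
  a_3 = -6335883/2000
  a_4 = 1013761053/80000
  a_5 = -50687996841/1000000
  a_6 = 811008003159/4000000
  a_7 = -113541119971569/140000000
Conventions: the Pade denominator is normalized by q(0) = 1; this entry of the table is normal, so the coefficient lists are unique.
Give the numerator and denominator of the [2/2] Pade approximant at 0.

The Pade approximant has numerator coefficients [46, -1159334879/60649340, 12056999373/1212986800]; denominator coefficients [1, 116640959/30324670, -372662439/606493400].

Taylor coefficients needed (read off): a_0 = 46, a_1 = -3921/20, a_2 = 316917/400, a_3 = -6335883/2000, a_4 = 1013761053/80000.
Write the denominator as Q(θ) = 1 + q1*θ + q2*θ^2. Requiring Q*f - P = O(θ^5) with deg P <= 2 kills the coefficients of θ^3..θ^4 in Q*f:
  θ^3: a_3 + q1*a_2 + q2*a_1 = 0, i.e. -6335883/2000 + (316917/400)*q1 + (-3921/20)*q2 = 0.
  θ^4: a_4 + q1*a_3 + q2*a_2 = 0, i.e. 1013761053/80000 + (-6335883/2000)*q1 + (316917/400)*q2 = 0.
Solving this linear system: q1 = 116640959/30324670, q2 = -372662439/606493400.
The numerator is Q*f truncated at degree 2: P0 = a_0 = 46; P1 = a_1 + q1*a_0 = -1159334879/60649340; P2 = a_2 + q1*a_1 + q2*a_0 = 12056999373/1212986800.


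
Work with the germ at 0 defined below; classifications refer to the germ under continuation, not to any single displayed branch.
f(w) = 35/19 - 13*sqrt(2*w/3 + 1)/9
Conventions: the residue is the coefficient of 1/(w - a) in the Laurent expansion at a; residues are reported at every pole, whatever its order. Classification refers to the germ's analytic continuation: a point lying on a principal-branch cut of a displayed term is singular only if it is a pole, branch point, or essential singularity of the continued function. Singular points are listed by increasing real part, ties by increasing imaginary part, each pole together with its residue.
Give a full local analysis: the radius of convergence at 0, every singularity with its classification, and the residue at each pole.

Branch term (-13/9)*sqrt(1 - w/(-3/2)): its argument vanishes at w = -3/2, a square-root branch point, modulus 3/2.
The radius of convergence is the smallest modulus among the singular points: 3/2.

Radius of convergence at 0: 3/2.
At -3/2: an algebraic (square-root) branch point.


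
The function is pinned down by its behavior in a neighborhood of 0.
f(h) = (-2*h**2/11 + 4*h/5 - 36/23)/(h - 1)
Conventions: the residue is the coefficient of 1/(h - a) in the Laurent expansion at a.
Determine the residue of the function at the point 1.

At the order-1 pole 1 set g(h) = (h - (1))*f(h) = -2*h**2/11 + 4*h/5 - 36/23.
Simple pole: residue = g(a) at a = 1, which is -1198/1265.

The residue is -1198/1265.


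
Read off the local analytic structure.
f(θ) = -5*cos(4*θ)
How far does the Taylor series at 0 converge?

The factor cos(4*θ) is entire and contributes no finite singular point.
The polynomial part has no poles.
No finite singular points: the Taylor series at 0 converges everywhere.

The radius of convergence is infinite.


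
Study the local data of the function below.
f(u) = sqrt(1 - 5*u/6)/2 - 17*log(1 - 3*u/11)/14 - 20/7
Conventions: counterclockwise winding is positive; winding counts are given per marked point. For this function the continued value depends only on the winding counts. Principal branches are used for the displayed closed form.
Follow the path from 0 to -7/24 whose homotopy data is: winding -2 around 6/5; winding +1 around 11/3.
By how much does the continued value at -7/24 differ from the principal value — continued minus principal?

Continued minus principal equals -(17/7)*pi*i.

The rational part is single-valued and drops out of the difference; each branch term changes only by its own monodromy.
(1/2)*sqrt(1 - u/(6/5)): winding -2 is even, the square root returns to the same sheet, contribution 0.
(-17/14)*log(1 - u/(11/3)): each positive loop around 11/3 adds 2*pi*i to the log, so winding +1 contributes (-17/14)*(1)*2*pi*i = -(17/7)*pi*i.
Summing the contributions at u = -7/24 gives -(17/7)*pi*i.


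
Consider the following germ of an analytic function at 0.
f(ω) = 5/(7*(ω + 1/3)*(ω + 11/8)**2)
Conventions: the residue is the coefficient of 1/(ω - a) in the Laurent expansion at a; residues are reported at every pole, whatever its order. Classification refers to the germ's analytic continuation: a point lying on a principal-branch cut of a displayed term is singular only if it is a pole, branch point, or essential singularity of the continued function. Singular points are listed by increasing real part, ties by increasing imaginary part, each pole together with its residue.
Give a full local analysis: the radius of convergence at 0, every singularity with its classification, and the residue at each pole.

Denominator factor (ω + 1/3): pole of order 1 at -1/3, modulus 1/3.
Denominator factor (ω + 11/8)^2: pole of order 2 at -11/8, modulus 11/8.
The radius of convergence is the smallest modulus among the singular points: 1/3.
At the order-2 pole -11/8 set g(ω) = (ω - (-11/8))^2*f(ω) = 5/(7*(ω + 1/3)).
Order-2 pole: residue = g'(a); g'(-11/8) = -576/875, so the residue is -576/875.
At the order-1 pole -1/3 set g(ω) = (ω - (-1/3))*f(ω) = 5/(7*(ω + 11/8)**2).
Simple pole: residue = g(a) at a = -1/3, which is 576/875.
List the singular points by increasing real part (a conjugate pair: the negative imaginary part first).

Radius of convergence at 0: 1/3.
At -11/8: a pole of order 2; residue -576/875.
At -1/3: a pole of order 1; residue 576/875.


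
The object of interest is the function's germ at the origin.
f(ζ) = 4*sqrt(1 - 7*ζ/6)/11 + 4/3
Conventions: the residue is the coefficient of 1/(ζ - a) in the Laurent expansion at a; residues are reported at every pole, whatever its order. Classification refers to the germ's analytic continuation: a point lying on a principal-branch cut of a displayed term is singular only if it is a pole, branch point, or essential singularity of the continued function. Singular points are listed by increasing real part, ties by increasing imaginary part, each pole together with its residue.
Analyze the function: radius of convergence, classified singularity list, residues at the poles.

Radius of convergence at 0: 6/7.
At 6/7: an algebraic (square-root) branch point.

Branch term (4/11)*sqrt(1 - ζ/(6/7)): its argument vanishes at ζ = 6/7, a square-root branch point, modulus 6/7.
The radius of convergence is the smallest modulus among the singular points: 6/7.


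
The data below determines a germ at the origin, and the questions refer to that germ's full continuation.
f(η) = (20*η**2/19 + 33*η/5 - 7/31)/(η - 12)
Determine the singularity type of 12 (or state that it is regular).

The point is a pole of order 1.

The denominator factor η - 12 vanishes at 12 and appears to the power 1; the numerator there equals 678979/2945, nonzero, and no other factor vanishes.
Hence a pole whose order is the multiplicity, 1.


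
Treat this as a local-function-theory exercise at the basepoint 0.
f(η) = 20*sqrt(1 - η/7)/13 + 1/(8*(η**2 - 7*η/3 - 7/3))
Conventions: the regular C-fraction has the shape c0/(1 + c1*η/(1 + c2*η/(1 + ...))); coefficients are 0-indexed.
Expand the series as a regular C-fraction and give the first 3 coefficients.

The regular C-fraction coefficients are [1081/728, 41/1081, -11097/7567].

Taylor coefficients (expand at 0): a_0 = 1081/728, a_1 = -41/728, a_2 = -205/2548.
c0 = a_0 = 1081/728. Peel one level at a time: if S = 1 + c*η/S' with S'(0) = 1, then c is the η-coefficient of S and S' = c*η/(S - 1).
S_1 = c0/f = 1 + (41/1081)*η + (454977/8179927)*η^2 + ...; c1 = 41/1081.
S_2 = c1*η/(S_1 - 1) = 1 + (-11097/7567)*η + ...; c2 = -11097/7567.


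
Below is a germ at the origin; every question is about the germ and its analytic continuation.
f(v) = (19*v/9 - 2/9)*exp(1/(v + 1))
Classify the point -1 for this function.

The point is an essential singularity.

The exponent 1/(v - (-1)) has a pole at -1, so exp(1/(v - (-1))) takes every nonzero value near it: an essential singularity (not a pole of any order).


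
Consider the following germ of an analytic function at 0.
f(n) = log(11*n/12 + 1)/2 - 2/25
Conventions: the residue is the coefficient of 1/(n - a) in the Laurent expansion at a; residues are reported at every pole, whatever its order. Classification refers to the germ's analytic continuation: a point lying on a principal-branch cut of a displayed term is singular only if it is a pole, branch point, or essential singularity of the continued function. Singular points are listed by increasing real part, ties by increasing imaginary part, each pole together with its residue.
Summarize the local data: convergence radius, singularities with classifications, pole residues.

Radius of convergence at 0: 12/11.
At -12/11: a logarithmic branch point.

Branch term (1/2)*log(1 - n/(-12/11)): its argument vanishes at n = -12/11, a logarithmic branch point, modulus 12/11.
The radius of convergence is the smallest modulus among the singular points: 12/11.


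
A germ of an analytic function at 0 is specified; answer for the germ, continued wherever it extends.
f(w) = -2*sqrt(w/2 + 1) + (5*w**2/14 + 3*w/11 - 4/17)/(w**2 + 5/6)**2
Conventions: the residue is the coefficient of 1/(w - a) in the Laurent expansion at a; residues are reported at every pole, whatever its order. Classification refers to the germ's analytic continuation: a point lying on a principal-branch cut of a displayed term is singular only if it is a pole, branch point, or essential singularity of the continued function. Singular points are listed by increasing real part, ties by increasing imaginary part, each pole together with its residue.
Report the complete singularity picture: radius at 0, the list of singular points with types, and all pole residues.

Radius of convergence at 0: (1/6)*sqrt(30).
At -2: an algebraic (square-root) branch point.
At -((1/6)*sqrt(30))*i: a pole of order 2; residue ((89/23800)*sqrt(30))*i.
At ((1/6)*sqrt(30))*i: a pole of order 2; residue -((89/23800)*sqrt(30))*i.

Denominator factor (w**2 + 5/6)^2: discriminant -10/3, complex-conjugate roots ((1/6)*sqrt(30))*i and -((1/6)*sqrt(30))*i; poles of order 2, moduli (1/6)*sqrt(30) and (1/6)*sqrt(30).
Branch term (-2)*sqrt(1 - w/(-2)): its argument vanishes at w = -2, a square-root branch point, modulus 2.
The radius of convergence is the smallest modulus among the singular points: (1/6)*sqrt(30).
The branch term is analytic at -((1/6)*sqrt(30))*i and contributes nothing to the residue; only the rational part matters.
The factor w**2 + 5/6 splits as (w - a)(w - a') with a = -((1/6)*sqrt(30))*i, a' = ((1/6)*sqrt(30))*i. At the order-2 pole a set g(w) = (w - a)^2*(rational part) = [5*w**2/14 + 3*w/11 - 4/17] / (w - a')^2.
Order-2 pole: residue = g'(a); g'(-((1/6)*sqrt(30))*i) = ((89/23800)*sqrt(30))*i, so the residue is ((89/23800)*sqrt(30))*i.
The branch term is analytic at ((1/6)*sqrt(30))*i and contributes nothing to the residue; only the rational part matters.
The factor w**2 + 5/6 splits as (w - a)(w - a') with a = ((1/6)*sqrt(30))*i, a' = -((1/6)*sqrt(30))*i. At the order-2 pole a set g(w) = (w - a)^2*(rational part) = [5*w**2/14 + 3*w/11 - 4/17] / (w - a')^2.
Order-2 pole: residue = g'(a); g'(((1/6)*sqrt(30))*i) = -((89/23800)*sqrt(30))*i, so the residue is -((89/23800)*sqrt(30))*i.
List the singular points by increasing real part (a conjugate pair: the negative imaginary part first).


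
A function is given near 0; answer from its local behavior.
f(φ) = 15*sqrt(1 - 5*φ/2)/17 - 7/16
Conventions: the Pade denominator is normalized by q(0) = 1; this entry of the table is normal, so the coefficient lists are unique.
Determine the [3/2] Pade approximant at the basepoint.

Taylor coefficients needed (expand at 0): a_0 = 121/272, a_1 = -75/68, a_2 = -375/544, a_3 = -1875/2176, a_4 = -46875/34816, a_5 = -328125/139264.
Write the denominator as Q(φ) = 1 + q1*φ + q2*φ^2. Requiring Q*f - P = O(φ^6) with deg P <= 3 kills the coefficients of φ^4..φ^5 in Q*f:
  φ^4: a_4 + q1*a_3 + q2*a_2 = 0, i.e. -46875/34816 + (-1875/2176)*q1 + (-375/544)*q2 = 0.
  φ^5: a_5 + q1*a_4 + q2*a_3 = 0, i.e. -328125/139264 + (-46875/34816)*q1 + (-1875/2176)*q2 = 0.
Solving this linear system: q1 = -5/2, q2 = 75/64.
The numerator is Q*f truncated at degree 3: P0 = a_0 = 121/272; P1 = a_1 + q1*a_0 = -1205/544; P2 = a_2 + q1*a_1 + q2*a_0 = 45075/17408; P3 = a_3 + q1*a_2 + q2*a_1 = -1875/4352.

The Pade approximant has numerator coefficients [121/272, -1205/544, 45075/17408, -1875/4352]; denominator coefficients [1, -5/2, 75/64].


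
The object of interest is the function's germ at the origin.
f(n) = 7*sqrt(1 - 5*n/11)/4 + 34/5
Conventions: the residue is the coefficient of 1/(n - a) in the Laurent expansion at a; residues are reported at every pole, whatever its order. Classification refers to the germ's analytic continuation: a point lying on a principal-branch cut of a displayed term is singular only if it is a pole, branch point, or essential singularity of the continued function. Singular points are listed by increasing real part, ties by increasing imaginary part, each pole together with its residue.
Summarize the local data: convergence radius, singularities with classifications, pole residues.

Radius of convergence at 0: 11/5.
At 11/5: an algebraic (square-root) branch point.

Branch term (7/4)*sqrt(1 - n/(11/5)): its argument vanishes at n = 11/5, a square-root branch point, modulus 11/5.
The radius of convergence is the smallest modulus among the singular points: 11/5.


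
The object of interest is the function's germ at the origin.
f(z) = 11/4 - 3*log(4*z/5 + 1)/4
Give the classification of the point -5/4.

The term (-3/4)*log(1 - z/(-5/4)) has argument 1 - -5/4/(-5/4) = 0 at -5/4: a logarithmic (infinitely-sheeted) branch point; the remaining terms are analytic or single-valued there.

The point is a logarithmic branch point.


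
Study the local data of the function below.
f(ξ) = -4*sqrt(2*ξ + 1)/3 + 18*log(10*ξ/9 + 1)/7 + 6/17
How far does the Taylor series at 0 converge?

The radius of convergence is 1/2.

Branch term (18/7)*log(1 - ξ/(-9/10)): its argument vanishes at ξ = -9/10, a logarithmic branch point, modulus 9/10.
Branch term (-4/3)*sqrt(1 - ξ/(-1/2)): its argument vanishes at ξ = -1/2, a square-root branch point, modulus 1/2.
The radius of convergence is the smallest modulus among the singular points: 1/2.


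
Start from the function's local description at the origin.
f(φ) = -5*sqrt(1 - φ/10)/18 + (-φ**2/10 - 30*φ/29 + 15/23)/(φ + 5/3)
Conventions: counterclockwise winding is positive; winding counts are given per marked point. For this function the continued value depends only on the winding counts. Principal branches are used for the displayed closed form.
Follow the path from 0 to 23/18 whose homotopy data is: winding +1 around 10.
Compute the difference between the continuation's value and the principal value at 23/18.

The rational part is single-valued and drops out of the difference; each branch term changes only by its own monodromy.
(-5/18)*sqrt(1 - φ/(10)): winding +1 is odd, the square root flips sign, contributing -2*(-5/18)*sqrt(1 - (23/18)/(10)) = -2*(-5/18)*sqrt(157/180) = (1/54)*sqrt(785).
Summing the contributions at φ = 23/18 gives (1/54)*sqrt(785).

Continued minus principal equals (1/54)*sqrt(785).


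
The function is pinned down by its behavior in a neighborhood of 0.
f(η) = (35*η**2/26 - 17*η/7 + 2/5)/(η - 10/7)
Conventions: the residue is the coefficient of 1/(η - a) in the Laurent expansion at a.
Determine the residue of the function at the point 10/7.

The residue is -1026/3185.

At the order-1 pole 10/7 set g(η) = (η - (10/7))*f(η) = 35*η**2/26 - 17*η/7 + 2/5.
Simple pole: residue = g(a) at a = 10/7, which is -1026/3185.
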